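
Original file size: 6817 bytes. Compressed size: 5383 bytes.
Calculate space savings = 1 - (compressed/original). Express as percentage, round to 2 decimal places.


ratio = compressed/original = 5383/6817 = 0.789644
savings = 1 - ratio = 1 - 0.789644 = 0.210356
as a percentage: 0.210356 * 100 = 21.04%

Space savings = 1 - 5383/6817 = 21.04%


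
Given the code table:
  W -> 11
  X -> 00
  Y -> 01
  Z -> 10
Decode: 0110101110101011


Decoding:
01 -> Y
10 -> Z
10 -> Z
11 -> W
10 -> Z
10 -> Z
10 -> Z
11 -> W


Result: YZZWZZZW


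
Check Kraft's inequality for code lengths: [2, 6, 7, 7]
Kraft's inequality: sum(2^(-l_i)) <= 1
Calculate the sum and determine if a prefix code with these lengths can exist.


Sum = 2^(-2) + 2^(-6) + 2^(-7) + 2^(-7)
    = 0.25 + 0.015625 + 0.0078125 + 0.0078125
    = 36/128 = 0.28125
Since 0.28125 <= 1, Kraft's inequality IS satisfied.
A prefix code with these lengths CAN exist.

Kraft sum = 0.28125. Satisfied.


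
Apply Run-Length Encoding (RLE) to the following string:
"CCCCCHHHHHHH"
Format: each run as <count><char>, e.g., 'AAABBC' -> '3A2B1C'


Scanning runs left to right:
  i=0: run of 'C' x 5 -> '5C'
  i=5: run of 'H' x 7 -> '7H'

RLE = 5C7H


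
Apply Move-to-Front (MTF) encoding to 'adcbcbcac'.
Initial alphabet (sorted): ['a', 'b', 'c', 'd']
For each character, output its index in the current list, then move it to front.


MTF encoding:
'a': index 0 in ['a', 'b', 'c', 'd'] -> ['a', 'b', 'c', 'd']
'd': index 3 in ['a', 'b', 'c', 'd'] -> ['d', 'a', 'b', 'c']
'c': index 3 in ['d', 'a', 'b', 'c'] -> ['c', 'd', 'a', 'b']
'b': index 3 in ['c', 'd', 'a', 'b'] -> ['b', 'c', 'd', 'a']
'c': index 1 in ['b', 'c', 'd', 'a'] -> ['c', 'b', 'd', 'a']
'b': index 1 in ['c', 'b', 'd', 'a'] -> ['b', 'c', 'd', 'a']
'c': index 1 in ['b', 'c', 'd', 'a'] -> ['c', 'b', 'd', 'a']
'a': index 3 in ['c', 'b', 'd', 'a'] -> ['a', 'c', 'b', 'd']
'c': index 1 in ['a', 'c', 'b', 'd'] -> ['c', 'a', 'b', 'd']


Output: [0, 3, 3, 3, 1, 1, 1, 3, 1]


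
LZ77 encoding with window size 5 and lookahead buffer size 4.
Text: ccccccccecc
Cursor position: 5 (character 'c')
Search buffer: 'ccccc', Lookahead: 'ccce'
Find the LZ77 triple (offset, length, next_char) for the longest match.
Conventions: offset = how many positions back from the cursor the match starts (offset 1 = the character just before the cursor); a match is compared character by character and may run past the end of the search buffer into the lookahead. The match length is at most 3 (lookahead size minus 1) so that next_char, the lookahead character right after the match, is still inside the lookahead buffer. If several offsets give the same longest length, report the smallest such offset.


Try each offset into the search buffer:
  offset=1 (pos 4, char 'c'): match length 3
  offset=2 (pos 3, char 'c'): match length 3
  offset=3 (pos 2, char 'c'): match length 3
  offset=4 (pos 1, char 'c'): match length 3
  offset=5 (pos 0, char 'c'): match length 3
Longest match has length 3, found at offsets 1, 2, 3, 4, 5; take the smallest, offset 1.
next_char = character at position 5 + 3 = 8 -> 'e'

Best match: offset=1, length=3 (matching 'ccc' starting at position 4)
LZ77 triple: (1, 3, 'e')


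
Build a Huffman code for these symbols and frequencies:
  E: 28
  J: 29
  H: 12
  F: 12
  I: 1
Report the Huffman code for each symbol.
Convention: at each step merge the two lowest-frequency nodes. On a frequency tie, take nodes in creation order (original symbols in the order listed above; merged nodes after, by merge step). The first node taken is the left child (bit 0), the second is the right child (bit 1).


Huffman tree construction:
Step 1: Merge I(1) + H(12) = 13
Step 2: Merge F(12) + (I+H)(13) = 25
Step 3: Merge (F+(I+H))(25) + E(28) = 53
Step 4: Merge J(29) + ((F+(I+H))+E)(53) = 82
Read each symbol's code off the tree from the root (left child = 0, right child = 1).

Codes:
  E: 11 (length 2)
  J: 0 (length 1)
  H: 1011 (length 4)
  F: 100 (length 3)
  I: 1010 (length 4)
Average code length: 173/82 = 2.1098 bits/symbol


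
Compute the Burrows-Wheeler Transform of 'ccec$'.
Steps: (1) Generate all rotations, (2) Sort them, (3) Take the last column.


Rotations (sorted):
  0: $ccec -> last char: c
  1: c$cce -> last char: e
  2: ccec$ -> last char: $
  3: cec$c -> last char: c
  4: ec$cc -> last char: c


BWT = ce$cc


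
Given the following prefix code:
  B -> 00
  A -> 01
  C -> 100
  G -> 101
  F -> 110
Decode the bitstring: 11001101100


Decoding step by step:
Bits 110 -> F
Bits 01 -> A
Bits 101 -> G
Bits 100 -> C


Decoded message: FAGC


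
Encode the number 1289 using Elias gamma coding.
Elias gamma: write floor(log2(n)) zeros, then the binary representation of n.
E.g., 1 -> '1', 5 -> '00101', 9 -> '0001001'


num_bits = floor(log2(1289)) + 1 = 11
leading_zeros = num_bits - 1 = 10
binary(1289) = 10100001001

Elias gamma(1289) = '0000000000' + '10100001001' = 000000000010100001001 (21 bits)


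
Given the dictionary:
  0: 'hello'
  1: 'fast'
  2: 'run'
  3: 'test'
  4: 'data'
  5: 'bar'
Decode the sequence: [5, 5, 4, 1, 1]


Look up each index in the dictionary:
  5 -> 'bar'
  5 -> 'bar'
  4 -> 'data'
  1 -> 'fast'
  1 -> 'fast'

Decoded: "bar bar data fast fast"


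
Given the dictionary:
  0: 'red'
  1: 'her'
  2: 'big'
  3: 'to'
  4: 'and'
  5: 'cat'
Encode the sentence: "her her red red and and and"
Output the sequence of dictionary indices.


Look up each word in the dictionary:
  'her' -> 1
  'her' -> 1
  'red' -> 0
  'red' -> 0
  'and' -> 4
  'and' -> 4
  'and' -> 4

Encoded: [1, 1, 0, 0, 4, 4, 4]


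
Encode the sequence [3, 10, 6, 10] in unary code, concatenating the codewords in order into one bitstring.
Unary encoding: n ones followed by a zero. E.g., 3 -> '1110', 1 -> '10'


Encode each number as n ones followed by a terminating 0:
  3 -> 1110 (4 bits)
  10 -> 11111111110 (11 bits)
  6 -> 1111110 (7 bits)
  10 -> 11111111110 (11 bits)
Total length = 4 + 11 + 7 + 11 = 33 bits.

Unary([3, 10, 6, 10]) = 111011111111110111111011111111110 (33 bits)


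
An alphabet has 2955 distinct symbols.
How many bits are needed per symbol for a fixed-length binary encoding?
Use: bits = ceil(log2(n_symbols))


log2(2955) = 11.5289
Bracket: 2^11 = 2048 < 2955 <= 2^12 = 4096
So ceil(log2(2955)) = 12

bits = ceil(log2(2955)) = ceil(11.5289) = 12 bits


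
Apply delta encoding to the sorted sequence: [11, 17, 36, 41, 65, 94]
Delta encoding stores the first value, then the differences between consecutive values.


First value: 11
Deltas:
  17 - 11 = 6
  36 - 17 = 19
  41 - 36 = 5
  65 - 41 = 24
  94 - 65 = 29


Delta encoded: [11, 6, 19, 5, 24, 29]


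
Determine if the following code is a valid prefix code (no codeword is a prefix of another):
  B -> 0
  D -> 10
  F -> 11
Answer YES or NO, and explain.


Checking each pair (does one codeword prefix another?):
  B='0' vs D='10': no prefix
  B='0' vs F='11': no prefix
  D='10' vs B='0': no prefix
  D='10' vs F='11': no prefix
  F='11' vs B='0': no prefix
  F='11' vs D='10': no prefix
No violation found over all pairs.

YES -- this is a valid prefix code. No codeword is a prefix of any other codeword.


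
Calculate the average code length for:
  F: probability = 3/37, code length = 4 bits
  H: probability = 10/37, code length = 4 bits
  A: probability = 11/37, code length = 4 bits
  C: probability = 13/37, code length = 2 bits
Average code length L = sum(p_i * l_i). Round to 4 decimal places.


Weighted contributions p_i * l_i:
  F: (3/37) * 4 = 12/37
  H: (10/37) * 4 = 40/37
  A: (11/37) * 4 = 44/37
  C: (13/37) * 2 = 26/37
Sum = (12 + 40 + 44 + 26)/37 = 122/37

L = 122/37 = 3.2973 bits/symbol


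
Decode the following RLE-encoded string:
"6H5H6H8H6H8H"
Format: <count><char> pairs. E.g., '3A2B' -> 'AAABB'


Expanding each <count><char> pair:
  6H -> 'HHHHHH'
  5H -> 'HHHHH'
  6H -> 'HHHHHH'
  8H -> 'HHHHHHHH'
  6H -> 'HHHHHH'
  8H -> 'HHHHHHHH'

Decoded = HHHHHHHHHHHHHHHHHHHHHHHHHHHHHHHHHHHHHHH


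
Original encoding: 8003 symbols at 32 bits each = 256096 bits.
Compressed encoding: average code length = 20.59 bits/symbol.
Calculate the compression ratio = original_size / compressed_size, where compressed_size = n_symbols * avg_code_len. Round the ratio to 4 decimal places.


original_size = n_symbols * orig_bits = 8003 * 32 = 256096 bits
compressed_size = n_symbols * avg_code_len = 8003 * 20.59 = 164781.77 bits
ratio = original_size / compressed_size = 256096 / 164781.77 = 1.5542

Compression ratio = 1.5542


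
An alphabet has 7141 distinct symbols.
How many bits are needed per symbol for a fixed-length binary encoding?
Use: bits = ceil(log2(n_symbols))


log2(7141) = 12.8019
Bracket: 2^12 = 4096 < 7141 <= 2^13 = 8192
So ceil(log2(7141)) = 13

bits = ceil(log2(7141)) = ceil(12.8019) = 13 bits


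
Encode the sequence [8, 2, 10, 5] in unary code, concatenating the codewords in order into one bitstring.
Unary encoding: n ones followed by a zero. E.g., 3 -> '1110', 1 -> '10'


Encode each number as n ones followed by a terminating 0:
  8 -> 111111110 (9 bits)
  2 -> 110 (3 bits)
  10 -> 11111111110 (11 bits)
  5 -> 111110 (6 bits)
Total length = 9 + 3 + 11 + 6 = 29 bits.

Unary([8, 2, 10, 5]) = 11111111011011111111110111110 (29 bits)


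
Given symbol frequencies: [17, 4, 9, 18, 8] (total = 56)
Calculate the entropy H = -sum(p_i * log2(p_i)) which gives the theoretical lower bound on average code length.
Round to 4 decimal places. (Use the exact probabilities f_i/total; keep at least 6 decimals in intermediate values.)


Per-symbol terms -p_i * log2(p_i) with p_i = f_i/56:
  p = 17/56 = 0.303571: log2(p) = -1.719892, -p*log2(p) = 0.522110
  p = 4/56 = 0.071429: log2(p) = -3.807355, -p*log2(p) = 0.271954
  p = 9/56 = 0.160714: log2(p) = -2.637430, -p*log2(p) = 0.423873
  p = 18/56 = 0.321429: log2(p) = -1.637430, -p*log2(p) = 0.526317
  p = 8/56 = 0.142857: log2(p) = -2.807355, -p*log2(p) = 0.401051
H = 0.522110 + 0.271954 + 0.423873 + 0.526317 + 0.401051 = 2.145305

H = 2.1453 bits/symbol


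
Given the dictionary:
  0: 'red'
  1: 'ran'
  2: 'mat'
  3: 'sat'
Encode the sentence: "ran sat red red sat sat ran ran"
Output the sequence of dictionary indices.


Look up each word in the dictionary:
  'ran' -> 1
  'sat' -> 3
  'red' -> 0
  'red' -> 0
  'sat' -> 3
  'sat' -> 3
  'ran' -> 1
  'ran' -> 1

Encoded: [1, 3, 0, 0, 3, 3, 1, 1]


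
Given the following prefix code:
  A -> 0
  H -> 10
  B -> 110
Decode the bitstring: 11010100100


Decoding step by step:
Bits 110 -> B
Bits 10 -> H
Bits 10 -> H
Bits 0 -> A
Bits 10 -> H
Bits 0 -> A


Decoded message: BHHAHA


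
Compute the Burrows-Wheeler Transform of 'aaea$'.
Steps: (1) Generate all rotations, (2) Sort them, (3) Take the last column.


Rotations (sorted):
  0: $aaea -> last char: a
  1: a$aae -> last char: e
  2: aaea$ -> last char: $
  3: aea$a -> last char: a
  4: ea$aa -> last char: a


BWT = ae$aa


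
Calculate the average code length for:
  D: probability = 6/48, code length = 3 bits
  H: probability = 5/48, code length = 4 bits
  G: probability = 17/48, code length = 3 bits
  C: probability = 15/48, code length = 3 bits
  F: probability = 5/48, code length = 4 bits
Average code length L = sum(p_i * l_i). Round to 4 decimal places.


Weighted contributions p_i * l_i:
  D: (6/48) * 3 = 18/48
  H: (5/48) * 4 = 20/48
  G: (17/48) * 3 = 51/48
  C: (15/48) * 3 = 45/48
  F: (5/48) * 4 = 20/48
Sum = (18 + 20 + 51 + 45 + 20)/48 = 154/48

L = 154/48 = 3.2083 bits/symbol


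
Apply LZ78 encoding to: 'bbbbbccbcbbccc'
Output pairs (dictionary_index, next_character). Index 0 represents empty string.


LZ78 encoding steps:
Dictionary: {0: ''}
Step 1: w='' (idx 0), next='b' -> output (0, 'b'), add 'b' as idx 1
Step 2: w='b' (idx 1), next='b' -> output (1, 'b'), add 'bb' as idx 2
Step 3: w='bb' (idx 2), next='c' -> output (2, 'c'), add 'bbc' as idx 3
Step 4: w='' (idx 0), next='c' -> output (0, 'c'), add 'c' as idx 4
Step 5: w='b' (idx 1), next='c' -> output (1, 'c'), add 'bc' as idx 5
Step 6: w='bbc' (idx 3), next='c' -> output (3, 'c'), add 'bbcc' as idx 6
Step 7: w='c' (idx 4), end of input -> output (4, '')


Encoded: [(0, 'b'), (1, 'b'), (2, 'c'), (0, 'c'), (1, 'c'), (3, 'c'), (4, '')]


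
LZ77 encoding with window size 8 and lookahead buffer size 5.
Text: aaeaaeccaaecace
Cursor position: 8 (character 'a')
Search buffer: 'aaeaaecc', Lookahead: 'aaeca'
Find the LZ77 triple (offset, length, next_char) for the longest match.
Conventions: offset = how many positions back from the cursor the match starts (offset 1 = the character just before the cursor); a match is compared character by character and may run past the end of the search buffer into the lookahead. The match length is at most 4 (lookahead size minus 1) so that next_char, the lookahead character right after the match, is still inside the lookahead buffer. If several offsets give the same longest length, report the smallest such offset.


Try each offset into the search buffer:
  offset=1 (pos 7, char 'c'): match length 0
  offset=2 (pos 6, char 'c'): match length 0
  offset=3 (pos 5, char 'e'): match length 0
  offset=4 (pos 4, char 'a'): match length 1
  offset=5 (pos 3, char 'a'): match length 4
  offset=6 (pos 2, char 'e'): match length 0
  offset=7 (pos 1, char 'a'): match length 1
  offset=8 (pos 0, char 'a'): match length 3
Longest match has length 4 at offset 5.
next_char = character at position 8 + 4 = 12 -> 'a'

Best match: offset=5, length=4 (matching 'aaec' starting at position 3)
LZ77 triple: (5, 4, 'a')


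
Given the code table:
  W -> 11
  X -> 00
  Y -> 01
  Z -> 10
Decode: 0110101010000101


Decoding:
01 -> Y
10 -> Z
10 -> Z
10 -> Z
10 -> Z
00 -> X
01 -> Y
01 -> Y


Result: YZZZZXYY


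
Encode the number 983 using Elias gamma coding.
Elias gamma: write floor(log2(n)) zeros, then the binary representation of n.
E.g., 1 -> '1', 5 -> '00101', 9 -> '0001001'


num_bits = floor(log2(983)) + 1 = 10
leading_zeros = num_bits - 1 = 9
binary(983) = 1111010111

Elias gamma(983) = '000000000' + '1111010111' = 0000000001111010111 (19 bits)


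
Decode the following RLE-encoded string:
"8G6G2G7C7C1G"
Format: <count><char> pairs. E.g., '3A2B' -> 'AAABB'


Expanding each <count><char> pair:
  8G -> 'GGGGGGGG'
  6G -> 'GGGGGG'
  2G -> 'GG'
  7C -> 'CCCCCCC'
  7C -> 'CCCCCCC'
  1G -> 'G'

Decoded = GGGGGGGGGGGGGGGGCCCCCCCCCCCCCCG


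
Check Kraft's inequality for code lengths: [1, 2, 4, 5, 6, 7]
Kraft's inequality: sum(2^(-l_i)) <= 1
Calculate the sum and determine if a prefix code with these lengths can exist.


Sum = 2^(-1) + 2^(-2) + 2^(-4) + 2^(-5) + 2^(-6) + 2^(-7)
    = 0.5 + 0.25 + 0.0625 + 0.03125 + 0.015625 + 0.0078125
    = 111/128 = 0.8671875
Since 0.8671875 <= 1, Kraft's inequality IS satisfied.
A prefix code with these lengths CAN exist.

Kraft sum = 0.8671875. Satisfied.


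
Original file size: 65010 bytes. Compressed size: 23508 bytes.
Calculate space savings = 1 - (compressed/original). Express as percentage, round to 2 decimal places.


ratio = compressed/original = 23508/65010 = 0.361606
savings = 1 - ratio = 1 - 0.361606 = 0.638394
as a percentage: 0.638394 * 100 = 63.84%

Space savings = 1 - 23508/65010 = 63.84%


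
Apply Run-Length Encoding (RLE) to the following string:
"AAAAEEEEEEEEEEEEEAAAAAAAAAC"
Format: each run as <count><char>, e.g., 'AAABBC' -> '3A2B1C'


Scanning runs left to right:
  i=0: run of 'A' x 4 -> '4A'
  i=4: run of 'E' x 13 -> '13E'
  i=17: run of 'A' x 9 -> '9A'
  i=26: run of 'C' x 1 -> '1C'

RLE = 4A13E9A1C


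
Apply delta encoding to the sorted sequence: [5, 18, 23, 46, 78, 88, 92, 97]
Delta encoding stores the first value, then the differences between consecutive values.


First value: 5
Deltas:
  18 - 5 = 13
  23 - 18 = 5
  46 - 23 = 23
  78 - 46 = 32
  88 - 78 = 10
  92 - 88 = 4
  97 - 92 = 5


Delta encoded: [5, 13, 5, 23, 32, 10, 4, 5]


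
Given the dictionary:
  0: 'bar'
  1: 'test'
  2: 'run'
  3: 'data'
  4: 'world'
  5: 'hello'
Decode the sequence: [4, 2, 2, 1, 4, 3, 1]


Look up each index in the dictionary:
  4 -> 'world'
  2 -> 'run'
  2 -> 'run'
  1 -> 'test'
  4 -> 'world'
  3 -> 'data'
  1 -> 'test'

Decoded: "world run run test world data test"


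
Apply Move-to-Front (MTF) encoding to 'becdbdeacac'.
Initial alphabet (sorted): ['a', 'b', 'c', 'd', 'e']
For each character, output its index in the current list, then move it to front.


MTF encoding:
'b': index 1 in ['a', 'b', 'c', 'd', 'e'] -> ['b', 'a', 'c', 'd', 'e']
'e': index 4 in ['b', 'a', 'c', 'd', 'e'] -> ['e', 'b', 'a', 'c', 'd']
'c': index 3 in ['e', 'b', 'a', 'c', 'd'] -> ['c', 'e', 'b', 'a', 'd']
'd': index 4 in ['c', 'e', 'b', 'a', 'd'] -> ['d', 'c', 'e', 'b', 'a']
'b': index 3 in ['d', 'c', 'e', 'b', 'a'] -> ['b', 'd', 'c', 'e', 'a']
'd': index 1 in ['b', 'd', 'c', 'e', 'a'] -> ['d', 'b', 'c', 'e', 'a']
'e': index 3 in ['d', 'b', 'c', 'e', 'a'] -> ['e', 'd', 'b', 'c', 'a']
'a': index 4 in ['e', 'd', 'b', 'c', 'a'] -> ['a', 'e', 'd', 'b', 'c']
'c': index 4 in ['a', 'e', 'd', 'b', 'c'] -> ['c', 'a', 'e', 'd', 'b']
'a': index 1 in ['c', 'a', 'e', 'd', 'b'] -> ['a', 'c', 'e', 'd', 'b']
'c': index 1 in ['a', 'c', 'e', 'd', 'b'] -> ['c', 'a', 'e', 'd', 'b']


Output: [1, 4, 3, 4, 3, 1, 3, 4, 4, 1, 1]


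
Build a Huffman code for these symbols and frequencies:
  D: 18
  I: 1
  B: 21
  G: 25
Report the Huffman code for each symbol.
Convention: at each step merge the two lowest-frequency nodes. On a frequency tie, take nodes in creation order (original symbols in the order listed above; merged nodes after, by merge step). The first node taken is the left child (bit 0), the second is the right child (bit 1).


Huffman tree construction:
Step 1: Merge I(1) + D(18) = 19
Step 2: Merge (I+D)(19) + B(21) = 40
Step 3: Merge G(25) + ((I+D)+B)(40) = 65
Read each symbol's code off the tree from the root (left child = 0, right child = 1).

Codes:
  D: 101 (length 3)
  I: 100 (length 3)
  B: 11 (length 2)
  G: 0 (length 1)
Average code length: 124/65 = 1.9077 bits/symbol


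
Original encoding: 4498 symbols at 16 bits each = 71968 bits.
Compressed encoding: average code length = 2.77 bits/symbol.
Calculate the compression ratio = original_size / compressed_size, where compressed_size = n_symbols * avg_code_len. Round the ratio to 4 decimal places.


original_size = n_symbols * orig_bits = 4498 * 16 = 71968 bits
compressed_size = n_symbols * avg_code_len = 4498 * 2.77 = 12459.46 bits
ratio = original_size / compressed_size = 71968 / 12459.46 = 5.7762

Compression ratio = 5.7762


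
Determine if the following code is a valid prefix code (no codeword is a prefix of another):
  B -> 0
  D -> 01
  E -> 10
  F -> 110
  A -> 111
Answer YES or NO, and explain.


Checking each pair (does one codeword prefix another?):
  B='0' vs D='01': prefix -- VIOLATION

NO -- this is NOT a valid prefix code. B (0) is a prefix of D (01).


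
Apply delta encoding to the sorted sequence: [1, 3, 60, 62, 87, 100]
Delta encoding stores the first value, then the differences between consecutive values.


First value: 1
Deltas:
  3 - 1 = 2
  60 - 3 = 57
  62 - 60 = 2
  87 - 62 = 25
  100 - 87 = 13


Delta encoded: [1, 2, 57, 2, 25, 13]


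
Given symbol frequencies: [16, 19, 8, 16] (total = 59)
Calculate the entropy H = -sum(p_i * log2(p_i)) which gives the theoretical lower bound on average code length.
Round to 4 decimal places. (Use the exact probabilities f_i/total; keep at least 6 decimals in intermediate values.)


Per-symbol terms -p_i * log2(p_i) with p_i = f_i/59:
  p = 16/59 = 0.271186: log2(p) = -1.882643, -p*log2(p) = 0.510547
  p = 19/59 = 0.322034: log2(p) = -1.634716, -p*log2(p) = 0.526434
  p = 8/59 = 0.135593: log2(p) = -2.882643, -p*log2(p) = 0.390867
  p = 16/59 = 0.271186: log2(p) = -1.882643, -p*log2(p) = 0.510547
H = 0.510547 + 0.526434 + 0.390867 + 0.510547 = 1.938395

H = 1.9384 bits/symbol


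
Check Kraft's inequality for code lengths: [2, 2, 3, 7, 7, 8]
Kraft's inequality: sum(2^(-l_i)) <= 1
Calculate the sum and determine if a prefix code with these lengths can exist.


Sum = 2^(-2) + 2^(-2) + 2^(-3) + 2^(-7) + 2^(-7) + 2^(-8)
    = 0.25 + 0.25 + 0.125 + 0.0078125 + 0.0078125 + 0.00390625
    = 165/256 = 0.64453125
Since 0.64453125 <= 1, Kraft's inequality IS satisfied.
A prefix code with these lengths CAN exist.

Kraft sum = 0.64453125. Satisfied.


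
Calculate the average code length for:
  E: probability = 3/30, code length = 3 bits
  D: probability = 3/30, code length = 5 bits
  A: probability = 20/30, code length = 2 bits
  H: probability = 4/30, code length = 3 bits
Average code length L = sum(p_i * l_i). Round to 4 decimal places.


Weighted contributions p_i * l_i:
  E: (3/30) * 3 = 9/30
  D: (3/30) * 5 = 15/30
  A: (20/30) * 2 = 40/30
  H: (4/30) * 3 = 12/30
Sum = (9 + 15 + 40 + 12)/30 = 76/30

L = 76/30 = 2.5333 bits/symbol


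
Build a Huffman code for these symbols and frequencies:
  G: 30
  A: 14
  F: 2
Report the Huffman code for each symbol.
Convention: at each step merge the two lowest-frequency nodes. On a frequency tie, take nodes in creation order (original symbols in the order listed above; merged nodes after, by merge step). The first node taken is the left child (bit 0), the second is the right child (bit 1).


Huffman tree construction:
Step 1: Merge F(2) + A(14) = 16
Step 2: Merge (F+A)(16) + G(30) = 46
Read each symbol's code off the tree from the root (left child = 0, right child = 1).

Codes:
  G: 1 (length 1)
  A: 01 (length 2)
  F: 00 (length 2)
Average code length: 62/46 = 1.3478 bits/symbol


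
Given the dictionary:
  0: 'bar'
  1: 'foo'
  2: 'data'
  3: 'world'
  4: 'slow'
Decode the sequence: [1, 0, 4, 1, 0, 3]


Look up each index in the dictionary:
  1 -> 'foo'
  0 -> 'bar'
  4 -> 'slow'
  1 -> 'foo'
  0 -> 'bar'
  3 -> 'world'

Decoded: "foo bar slow foo bar world"


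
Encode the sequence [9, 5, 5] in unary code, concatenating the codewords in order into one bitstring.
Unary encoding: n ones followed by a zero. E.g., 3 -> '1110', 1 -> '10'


Encode each number as n ones followed by a terminating 0:
  9 -> 1111111110 (10 bits)
  5 -> 111110 (6 bits)
  5 -> 111110 (6 bits)
Total length = 10 + 6 + 6 = 22 bits.

Unary([9, 5, 5]) = 1111111110111110111110 (22 bits)


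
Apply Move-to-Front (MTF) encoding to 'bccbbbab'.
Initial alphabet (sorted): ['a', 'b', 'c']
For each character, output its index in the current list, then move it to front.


MTF encoding:
'b': index 1 in ['a', 'b', 'c'] -> ['b', 'a', 'c']
'c': index 2 in ['b', 'a', 'c'] -> ['c', 'b', 'a']
'c': index 0 in ['c', 'b', 'a'] -> ['c', 'b', 'a']
'b': index 1 in ['c', 'b', 'a'] -> ['b', 'c', 'a']
'b': index 0 in ['b', 'c', 'a'] -> ['b', 'c', 'a']
'b': index 0 in ['b', 'c', 'a'] -> ['b', 'c', 'a']
'a': index 2 in ['b', 'c', 'a'] -> ['a', 'b', 'c']
'b': index 1 in ['a', 'b', 'c'] -> ['b', 'a', 'c']


Output: [1, 2, 0, 1, 0, 0, 2, 1]


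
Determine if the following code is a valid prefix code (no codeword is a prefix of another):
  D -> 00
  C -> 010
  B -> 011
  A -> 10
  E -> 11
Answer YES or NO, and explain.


Checking each pair (does one codeword prefix another?):
  D='00' vs C='010': no prefix
  D='00' vs B='011': no prefix
  D='00' vs A='10': no prefix
  D='00' vs E='11': no prefix
  C='010' vs D='00': no prefix
  C='010' vs B='011': no prefix
  C='010' vs A='10': no prefix
  C='010' vs E='11': no prefix
  B='011' vs D='00': no prefix
  B='011' vs C='010': no prefix
  B='011' vs A='10': no prefix
  B='011' vs E='11': no prefix
  A='10' vs D='00': no prefix
  A='10' vs C='010': no prefix
  A='10' vs B='011': no prefix
  A='10' vs E='11': no prefix
  E='11' vs D='00': no prefix
  E='11' vs C='010': no prefix
  E='11' vs B='011': no prefix
  E='11' vs A='10': no prefix
No violation found over all pairs.

YES -- this is a valid prefix code. No codeword is a prefix of any other codeword.


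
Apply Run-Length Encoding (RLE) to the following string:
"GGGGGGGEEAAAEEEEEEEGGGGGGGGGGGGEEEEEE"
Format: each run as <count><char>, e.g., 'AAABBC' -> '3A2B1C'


Scanning runs left to right:
  i=0: run of 'G' x 7 -> '7G'
  i=7: run of 'E' x 2 -> '2E'
  i=9: run of 'A' x 3 -> '3A'
  i=12: run of 'E' x 7 -> '7E'
  i=19: run of 'G' x 12 -> '12G'
  i=31: run of 'E' x 6 -> '6E'

RLE = 7G2E3A7E12G6E


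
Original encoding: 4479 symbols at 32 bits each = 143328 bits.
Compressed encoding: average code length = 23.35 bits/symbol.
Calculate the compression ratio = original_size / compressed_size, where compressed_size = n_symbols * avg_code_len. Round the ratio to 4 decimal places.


original_size = n_symbols * orig_bits = 4479 * 32 = 143328 bits
compressed_size = n_symbols * avg_code_len = 4479 * 23.35 = 104584.65 bits
ratio = original_size / compressed_size = 143328 / 104584.65 = 1.3704

Compression ratio = 1.3704


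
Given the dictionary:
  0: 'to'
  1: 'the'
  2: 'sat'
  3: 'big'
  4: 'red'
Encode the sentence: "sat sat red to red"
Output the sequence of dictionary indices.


Look up each word in the dictionary:
  'sat' -> 2
  'sat' -> 2
  'red' -> 4
  'to' -> 0
  'red' -> 4

Encoded: [2, 2, 4, 0, 4]


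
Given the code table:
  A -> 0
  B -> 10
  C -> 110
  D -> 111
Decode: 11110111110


Decoding:
111 -> D
10 -> B
111 -> D
110 -> C


Result: DBDC


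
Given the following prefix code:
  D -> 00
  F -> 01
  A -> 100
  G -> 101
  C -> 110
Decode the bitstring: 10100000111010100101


Decoding step by step:
Bits 101 -> G
Bits 00 -> D
Bits 00 -> D
Bits 01 -> F
Bits 110 -> C
Bits 101 -> G
Bits 00 -> D
Bits 101 -> G


Decoded message: GDDFCGDG


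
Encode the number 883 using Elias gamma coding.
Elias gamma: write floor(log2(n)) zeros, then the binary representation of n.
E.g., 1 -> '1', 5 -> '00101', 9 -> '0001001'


num_bits = floor(log2(883)) + 1 = 10
leading_zeros = num_bits - 1 = 9
binary(883) = 1101110011

Elias gamma(883) = '000000000' + '1101110011' = 0000000001101110011 (19 bits)


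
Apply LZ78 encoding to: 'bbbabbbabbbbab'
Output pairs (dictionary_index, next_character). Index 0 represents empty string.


LZ78 encoding steps:
Dictionary: {0: ''}
Step 1: w='' (idx 0), next='b' -> output (0, 'b'), add 'b' as idx 1
Step 2: w='b' (idx 1), next='b' -> output (1, 'b'), add 'bb' as idx 2
Step 3: w='' (idx 0), next='a' -> output (0, 'a'), add 'a' as idx 3
Step 4: w='bb' (idx 2), next='b' -> output (2, 'b'), add 'bbb' as idx 4
Step 5: w='a' (idx 3), next='b' -> output (3, 'b'), add 'ab' as idx 5
Step 6: w='bbb' (idx 4), next='a' -> output (4, 'a'), add 'bbba' as idx 6
Step 7: w='b' (idx 1), end of input -> output (1, '')


Encoded: [(0, 'b'), (1, 'b'), (0, 'a'), (2, 'b'), (3, 'b'), (4, 'a'), (1, '')]


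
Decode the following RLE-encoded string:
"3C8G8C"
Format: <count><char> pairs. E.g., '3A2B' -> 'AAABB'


Expanding each <count><char> pair:
  3C -> 'CCC'
  8G -> 'GGGGGGGG'
  8C -> 'CCCCCCCC'

Decoded = CCCGGGGGGGGCCCCCCCC


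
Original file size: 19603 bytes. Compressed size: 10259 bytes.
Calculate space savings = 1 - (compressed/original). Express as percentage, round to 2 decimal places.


ratio = compressed/original = 10259/19603 = 0.523338
savings = 1 - ratio = 1 - 0.523338 = 0.476662
as a percentage: 0.476662 * 100 = 47.67%

Space savings = 1 - 10259/19603 = 47.67%


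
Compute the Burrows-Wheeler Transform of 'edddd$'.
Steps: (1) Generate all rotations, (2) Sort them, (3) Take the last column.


Rotations (sorted):
  0: $edddd -> last char: d
  1: d$eddd -> last char: d
  2: dd$edd -> last char: d
  3: ddd$ed -> last char: d
  4: dddd$e -> last char: e
  5: edddd$ -> last char: $


BWT = dddde$


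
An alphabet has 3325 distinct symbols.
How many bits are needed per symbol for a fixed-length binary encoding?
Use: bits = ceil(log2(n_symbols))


log2(3325) = 11.6991
Bracket: 2^11 = 2048 < 3325 <= 2^12 = 4096
So ceil(log2(3325)) = 12

bits = ceil(log2(3325)) = ceil(11.6991) = 12 bits


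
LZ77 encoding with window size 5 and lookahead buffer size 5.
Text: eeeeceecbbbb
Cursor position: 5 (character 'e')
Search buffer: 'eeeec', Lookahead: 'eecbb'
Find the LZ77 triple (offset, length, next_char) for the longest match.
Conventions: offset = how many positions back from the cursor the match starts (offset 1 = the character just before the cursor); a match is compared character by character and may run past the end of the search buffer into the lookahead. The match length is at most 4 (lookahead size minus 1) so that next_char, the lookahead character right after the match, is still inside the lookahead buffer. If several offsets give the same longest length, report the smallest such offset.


Try each offset into the search buffer:
  offset=1 (pos 4, char 'c'): match length 0
  offset=2 (pos 3, char 'e'): match length 1
  offset=3 (pos 2, char 'e'): match length 3
  offset=4 (pos 1, char 'e'): match length 2
  offset=5 (pos 0, char 'e'): match length 2
Longest match has length 3 at offset 3.
next_char = character at position 5 + 3 = 8 -> 'b'

Best match: offset=3, length=3 (matching 'eec' starting at position 2)
LZ77 triple: (3, 3, 'b')


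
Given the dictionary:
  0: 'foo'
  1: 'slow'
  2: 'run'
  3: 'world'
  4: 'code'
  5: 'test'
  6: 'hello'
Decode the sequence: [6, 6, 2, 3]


Look up each index in the dictionary:
  6 -> 'hello'
  6 -> 'hello'
  2 -> 'run'
  3 -> 'world'

Decoded: "hello hello run world"


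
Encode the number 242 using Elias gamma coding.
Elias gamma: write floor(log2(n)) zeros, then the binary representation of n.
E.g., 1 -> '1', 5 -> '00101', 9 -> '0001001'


num_bits = floor(log2(242)) + 1 = 8
leading_zeros = num_bits - 1 = 7
binary(242) = 11110010

Elias gamma(242) = '0000000' + '11110010' = 000000011110010 (15 bits)


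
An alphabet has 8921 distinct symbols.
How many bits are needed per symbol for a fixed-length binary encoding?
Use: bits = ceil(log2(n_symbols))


log2(8921) = 13.123
Bracket: 2^13 = 8192 < 8921 <= 2^14 = 16384
So ceil(log2(8921)) = 14

bits = ceil(log2(8921)) = ceil(13.123) = 14 bits


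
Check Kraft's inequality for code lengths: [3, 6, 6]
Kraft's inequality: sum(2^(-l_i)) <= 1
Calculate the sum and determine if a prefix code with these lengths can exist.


Sum = 2^(-3) + 2^(-6) + 2^(-6)
    = 0.125 + 0.015625 + 0.015625
    = 10/64 = 0.15625
Since 0.15625 <= 1, Kraft's inequality IS satisfied.
A prefix code with these lengths CAN exist.

Kraft sum = 0.15625. Satisfied.


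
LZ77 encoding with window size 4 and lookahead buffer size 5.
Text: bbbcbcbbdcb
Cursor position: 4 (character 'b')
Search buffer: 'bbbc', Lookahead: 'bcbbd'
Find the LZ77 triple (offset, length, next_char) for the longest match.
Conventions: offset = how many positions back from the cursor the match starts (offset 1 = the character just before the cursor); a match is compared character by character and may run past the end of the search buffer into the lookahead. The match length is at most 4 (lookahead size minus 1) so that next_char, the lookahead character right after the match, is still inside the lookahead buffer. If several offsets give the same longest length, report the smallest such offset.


Try each offset into the search buffer:
  offset=1 (pos 3, char 'c'): match length 0
  offset=2 (pos 2, char 'b'): match length 3
  offset=3 (pos 1, char 'b'): match length 1
  offset=4 (pos 0, char 'b'): match length 1
Longest match has length 3 at offset 2.
next_char = character at position 4 + 3 = 7 -> 'b'

Best match: offset=2, length=3 (matching 'bcb' starting at position 2)
LZ77 triple: (2, 3, 'b')


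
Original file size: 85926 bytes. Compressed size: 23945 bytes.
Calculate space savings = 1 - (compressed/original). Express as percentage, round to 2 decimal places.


ratio = compressed/original = 23945/85926 = 0.27867
savings = 1 - ratio = 1 - 0.27867 = 0.72133
as a percentage: 0.72133 * 100 = 72.13%

Space savings = 1 - 23945/85926 = 72.13%


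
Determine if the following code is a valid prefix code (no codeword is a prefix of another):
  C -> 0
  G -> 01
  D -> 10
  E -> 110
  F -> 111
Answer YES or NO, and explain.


Checking each pair (does one codeword prefix another?):
  C='0' vs G='01': prefix -- VIOLATION

NO -- this is NOT a valid prefix code. C (0) is a prefix of G (01).


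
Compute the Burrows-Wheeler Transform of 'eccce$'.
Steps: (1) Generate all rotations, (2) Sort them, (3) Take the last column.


Rotations (sorted):
  0: $eccce -> last char: e
  1: ccce$e -> last char: e
  2: cce$ec -> last char: c
  3: ce$ecc -> last char: c
  4: e$eccc -> last char: c
  5: eccce$ -> last char: $


BWT = eeccc$


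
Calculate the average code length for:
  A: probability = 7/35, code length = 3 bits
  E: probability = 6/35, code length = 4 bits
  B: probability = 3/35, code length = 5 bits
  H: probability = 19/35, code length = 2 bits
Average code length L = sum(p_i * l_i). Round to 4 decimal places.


Weighted contributions p_i * l_i:
  A: (7/35) * 3 = 21/35
  E: (6/35) * 4 = 24/35
  B: (3/35) * 5 = 15/35
  H: (19/35) * 2 = 38/35
Sum = (21 + 24 + 15 + 38)/35 = 98/35

L = 98/35 = 2.8000 bits/symbol


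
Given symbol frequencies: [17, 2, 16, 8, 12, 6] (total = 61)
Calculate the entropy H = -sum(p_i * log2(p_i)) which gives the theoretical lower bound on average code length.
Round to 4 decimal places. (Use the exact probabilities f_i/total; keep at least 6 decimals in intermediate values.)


Per-symbol terms -p_i * log2(p_i) with p_i = f_i/61:
  p = 17/61 = 0.278689: log2(p) = -1.843274, -p*log2(p) = 0.513699
  p = 2/61 = 0.032787: log2(p) = -4.930737, -p*log2(p) = 0.161664
  p = 16/61 = 0.262295: log2(p) = -1.930737, -p*log2(p) = 0.506423
  p = 8/61 = 0.131148: log2(p) = -2.930737, -p*log2(p) = 0.384359
  p = 12/61 = 0.196721: log2(p) = -2.345775, -p*log2(p) = 0.461464
  p = 6/61 = 0.098361: log2(p) = -3.345775, -p*log2(p) = 0.329093
H = 0.513699 + 0.161664 + 0.506423 + 0.384359 + 0.461464 + 0.329093 = 2.356702

H = 2.3567 bits/symbol


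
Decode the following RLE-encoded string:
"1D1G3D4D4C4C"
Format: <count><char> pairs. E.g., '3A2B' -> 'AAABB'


Expanding each <count><char> pair:
  1D -> 'D'
  1G -> 'G'
  3D -> 'DDD'
  4D -> 'DDDD'
  4C -> 'CCCC'
  4C -> 'CCCC'

Decoded = DGDDDDDDDCCCCCCCC


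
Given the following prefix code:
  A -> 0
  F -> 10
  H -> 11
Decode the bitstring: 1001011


Decoding step by step:
Bits 10 -> F
Bits 0 -> A
Bits 10 -> F
Bits 11 -> H


Decoded message: FAFH


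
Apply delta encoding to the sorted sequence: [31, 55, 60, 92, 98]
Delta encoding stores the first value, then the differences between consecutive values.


First value: 31
Deltas:
  55 - 31 = 24
  60 - 55 = 5
  92 - 60 = 32
  98 - 92 = 6


Delta encoded: [31, 24, 5, 32, 6]


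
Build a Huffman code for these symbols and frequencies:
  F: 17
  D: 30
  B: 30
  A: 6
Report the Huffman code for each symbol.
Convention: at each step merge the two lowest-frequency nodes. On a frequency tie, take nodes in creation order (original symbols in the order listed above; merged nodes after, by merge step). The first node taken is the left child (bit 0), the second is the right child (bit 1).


Huffman tree construction:
Step 1: Merge A(6) + F(17) = 23
Step 2: Merge (A+F)(23) + D(30) = 53
Step 3: Merge B(30) + ((A+F)+D)(53) = 83
Read each symbol's code off the tree from the root (left child = 0, right child = 1).

Codes:
  F: 101 (length 3)
  D: 11 (length 2)
  B: 0 (length 1)
  A: 100 (length 3)
Average code length: 159/83 = 1.9157 bits/symbol


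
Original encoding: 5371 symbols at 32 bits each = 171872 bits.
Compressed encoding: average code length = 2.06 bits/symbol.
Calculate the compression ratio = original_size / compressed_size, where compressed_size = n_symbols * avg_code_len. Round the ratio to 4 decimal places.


original_size = n_symbols * orig_bits = 5371 * 32 = 171872 bits
compressed_size = n_symbols * avg_code_len = 5371 * 2.06 = 11064.26 bits
ratio = original_size / compressed_size = 171872 / 11064.26 = 15.534

Compression ratio = 15.534


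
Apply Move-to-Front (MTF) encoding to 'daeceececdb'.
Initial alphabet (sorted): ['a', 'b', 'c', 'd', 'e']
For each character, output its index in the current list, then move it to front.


MTF encoding:
'd': index 3 in ['a', 'b', 'c', 'd', 'e'] -> ['d', 'a', 'b', 'c', 'e']
'a': index 1 in ['d', 'a', 'b', 'c', 'e'] -> ['a', 'd', 'b', 'c', 'e']
'e': index 4 in ['a', 'd', 'b', 'c', 'e'] -> ['e', 'a', 'd', 'b', 'c']
'c': index 4 in ['e', 'a', 'd', 'b', 'c'] -> ['c', 'e', 'a', 'd', 'b']
'e': index 1 in ['c', 'e', 'a', 'd', 'b'] -> ['e', 'c', 'a', 'd', 'b']
'e': index 0 in ['e', 'c', 'a', 'd', 'b'] -> ['e', 'c', 'a', 'd', 'b']
'c': index 1 in ['e', 'c', 'a', 'd', 'b'] -> ['c', 'e', 'a', 'd', 'b']
'e': index 1 in ['c', 'e', 'a', 'd', 'b'] -> ['e', 'c', 'a', 'd', 'b']
'c': index 1 in ['e', 'c', 'a', 'd', 'b'] -> ['c', 'e', 'a', 'd', 'b']
'd': index 3 in ['c', 'e', 'a', 'd', 'b'] -> ['d', 'c', 'e', 'a', 'b']
'b': index 4 in ['d', 'c', 'e', 'a', 'b'] -> ['b', 'd', 'c', 'e', 'a']


Output: [3, 1, 4, 4, 1, 0, 1, 1, 1, 3, 4]


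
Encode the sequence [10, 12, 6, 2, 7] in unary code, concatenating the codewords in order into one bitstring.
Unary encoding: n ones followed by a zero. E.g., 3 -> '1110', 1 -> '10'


Encode each number as n ones followed by a terminating 0:
  10 -> 11111111110 (11 bits)
  12 -> 1111111111110 (13 bits)
  6 -> 1111110 (7 bits)
  2 -> 110 (3 bits)
  7 -> 11111110 (8 bits)
Total length = 11 + 13 + 7 + 3 + 8 = 42 bits.

Unary([10, 12, 6, 2, 7]) = 111111111101111111111110111111011011111110 (42 bits)


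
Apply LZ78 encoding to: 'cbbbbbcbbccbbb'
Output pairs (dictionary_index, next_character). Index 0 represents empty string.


LZ78 encoding steps:
Dictionary: {0: ''}
Step 1: w='' (idx 0), next='c' -> output (0, 'c'), add 'c' as idx 1
Step 2: w='' (idx 0), next='b' -> output (0, 'b'), add 'b' as idx 2
Step 3: w='b' (idx 2), next='b' -> output (2, 'b'), add 'bb' as idx 3
Step 4: w='bb' (idx 3), next='c' -> output (3, 'c'), add 'bbc' as idx 4
Step 5: w='bbc' (idx 4), next='c' -> output (4, 'c'), add 'bbcc' as idx 5
Step 6: w='bb' (idx 3), next='b' -> output (3, 'b'), add 'bbb' as idx 6


Encoded: [(0, 'c'), (0, 'b'), (2, 'b'), (3, 'c'), (4, 'c'), (3, 'b')]


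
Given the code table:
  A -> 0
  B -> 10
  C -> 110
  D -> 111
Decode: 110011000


Decoding:
110 -> C
0 -> A
110 -> C
0 -> A
0 -> A


Result: CACAA


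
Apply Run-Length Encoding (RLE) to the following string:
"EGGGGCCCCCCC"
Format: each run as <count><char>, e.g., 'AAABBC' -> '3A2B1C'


Scanning runs left to right:
  i=0: run of 'E' x 1 -> '1E'
  i=1: run of 'G' x 4 -> '4G'
  i=5: run of 'C' x 7 -> '7C'

RLE = 1E4G7C


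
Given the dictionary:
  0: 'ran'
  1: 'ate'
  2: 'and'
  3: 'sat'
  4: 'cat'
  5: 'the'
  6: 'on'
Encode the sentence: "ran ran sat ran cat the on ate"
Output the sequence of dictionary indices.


Look up each word in the dictionary:
  'ran' -> 0
  'ran' -> 0
  'sat' -> 3
  'ran' -> 0
  'cat' -> 4
  'the' -> 5
  'on' -> 6
  'ate' -> 1

Encoded: [0, 0, 3, 0, 4, 5, 6, 1]


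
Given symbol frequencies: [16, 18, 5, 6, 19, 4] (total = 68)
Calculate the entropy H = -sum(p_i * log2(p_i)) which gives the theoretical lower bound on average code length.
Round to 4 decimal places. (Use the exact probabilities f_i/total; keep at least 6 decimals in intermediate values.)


Per-symbol terms -p_i * log2(p_i) with p_i = f_i/68:
  p = 16/68 = 0.235294: log2(p) = -2.087463, -p*log2(p) = 0.491168
  p = 18/68 = 0.264706: log2(p) = -1.917538, -p*log2(p) = 0.507584
  p = 5/68 = 0.073529: log2(p) = -3.765535, -p*log2(p) = 0.276878
  p = 6/68 = 0.088235: log2(p) = -3.502500, -p*log2(p) = 0.309044
  p = 19/68 = 0.279412: log2(p) = -1.839535, -p*log2(p) = 0.513988
  p = 4/68 = 0.058824: log2(p) = -4.087463, -p*log2(p) = 0.240439
H = 0.491168 + 0.507584 + 0.276878 + 0.309044 + 0.513988 + 0.240439 = 2.339101

H = 2.3391 bits/symbol


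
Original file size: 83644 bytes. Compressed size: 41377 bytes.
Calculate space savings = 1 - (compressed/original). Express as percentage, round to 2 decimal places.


ratio = compressed/original = 41377/83644 = 0.49468
savings = 1 - ratio = 1 - 0.49468 = 0.50532
as a percentage: 0.50532 * 100 = 50.53%

Space savings = 1 - 41377/83644 = 50.53%
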